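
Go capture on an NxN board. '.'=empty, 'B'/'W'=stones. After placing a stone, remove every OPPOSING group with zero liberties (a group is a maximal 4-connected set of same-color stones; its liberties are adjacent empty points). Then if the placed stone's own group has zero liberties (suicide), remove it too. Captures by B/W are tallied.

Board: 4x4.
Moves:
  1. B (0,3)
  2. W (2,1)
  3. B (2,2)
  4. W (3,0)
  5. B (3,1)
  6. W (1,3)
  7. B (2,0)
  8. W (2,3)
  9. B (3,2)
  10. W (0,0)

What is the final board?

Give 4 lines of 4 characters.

Move 1: B@(0,3) -> caps B=0 W=0
Move 2: W@(2,1) -> caps B=0 W=0
Move 3: B@(2,2) -> caps B=0 W=0
Move 4: W@(3,0) -> caps B=0 W=0
Move 5: B@(3,1) -> caps B=0 W=0
Move 6: W@(1,3) -> caps B=0 W=0
Move 7: B@(2,0) -> caps B=1 W=0
Move 8: W@(2,3) -> caps B=1 W=0
Move 9: B@(3,2) -> caps B=1 W=0
Move 10: W@(0,0) -> caps B=1 W=0

Answer: W..B
...W
BWBW
.BB.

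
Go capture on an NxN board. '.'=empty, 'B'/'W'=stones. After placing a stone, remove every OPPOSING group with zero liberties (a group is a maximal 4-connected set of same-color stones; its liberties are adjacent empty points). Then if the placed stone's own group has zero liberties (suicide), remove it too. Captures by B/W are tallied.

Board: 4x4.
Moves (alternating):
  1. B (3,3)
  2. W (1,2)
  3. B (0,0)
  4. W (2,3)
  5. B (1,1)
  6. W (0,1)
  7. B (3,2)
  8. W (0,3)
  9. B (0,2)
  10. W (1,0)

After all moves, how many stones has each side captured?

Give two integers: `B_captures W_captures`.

Move 1: B@(3,3) -> caps B=0 W=0
Move 2: W@(1,2) -> caps B=0 W=0
Move 3: B@(0,0) -> caps B=0 W=0
Move 4: W@(2,3) -> caps B=0 W=0
Move 5: B@(1,1) -> caps B=0 W=0
Move 6: W@(0,1) -> caps B=0 W=0
Move 7: B@(3,2) -> caps B=0 W=0
Move 8: W@(0,3) -> caps B=0 W=0
Move 9: B@(0,2) -> caps B=1 W=0
Move 10: W@(1,0) -> caps B=1 W=0

Answer: 1 0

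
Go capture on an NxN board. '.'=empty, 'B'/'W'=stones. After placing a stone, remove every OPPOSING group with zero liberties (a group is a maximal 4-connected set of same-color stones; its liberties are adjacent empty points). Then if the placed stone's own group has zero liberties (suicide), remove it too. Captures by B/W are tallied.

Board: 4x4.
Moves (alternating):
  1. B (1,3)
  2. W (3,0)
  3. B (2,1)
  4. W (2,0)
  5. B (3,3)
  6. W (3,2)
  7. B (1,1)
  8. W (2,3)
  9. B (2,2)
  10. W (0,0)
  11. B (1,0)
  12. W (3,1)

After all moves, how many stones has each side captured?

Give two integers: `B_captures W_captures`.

Move 1: B@(1,3) -> caps B=0 W=0
Move 2: W@(3,0) -> caps B=0 W=0
Move 3: B@(2,1) -> caps B=0 W=0
Move 4: W@(2,0) -> caps B=0 W=0
Move 5: B@(3,3) -> caps B=0 W=0
Move 6: W@(3,2) -> caps B=0 W=0
Move 7: B@(1,1) -> caps B=0 W=0
Move 8: W@(2,3) -> caps B=0 W=1
Move 9: B@(2,2) -> caps B=0 W=1
Move 10: W@(0,0) -> caps B=0 W=1
Move 11: B@(1,0) -> caps B=0 W=1
Move 12: W@(3,1) -> caps B=0 W=1

Answer: 0 1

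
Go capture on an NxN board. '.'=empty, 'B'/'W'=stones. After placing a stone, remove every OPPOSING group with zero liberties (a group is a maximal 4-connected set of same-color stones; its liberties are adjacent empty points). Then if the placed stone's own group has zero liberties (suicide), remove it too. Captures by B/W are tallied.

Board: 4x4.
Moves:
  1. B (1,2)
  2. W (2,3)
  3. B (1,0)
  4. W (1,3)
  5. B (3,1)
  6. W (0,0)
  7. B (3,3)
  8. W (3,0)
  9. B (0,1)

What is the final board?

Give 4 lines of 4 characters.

Answer: .B..
B.BW
...W
WB.B

Derivation:
Move 1: B@(1,2) -> caps B=0 W=0
Move 2: W@(2,3) -> caps B=0 W=0
Move 3: B@(1,0) -> caps B=0 W=0
Move 4: W@(1,3) -> caps B=0 W=0
Move 5: B@(3,1) -> caps B=0 W=0
Move 6: W@(0,0) -> caps B=0 W=0
Move 7: B@(3,3) -> caps B=0 W=0
Move 8: W@(3,0) -> caps B=0 W=0
Move 9: B@(0,1) -> caps B=1 W=0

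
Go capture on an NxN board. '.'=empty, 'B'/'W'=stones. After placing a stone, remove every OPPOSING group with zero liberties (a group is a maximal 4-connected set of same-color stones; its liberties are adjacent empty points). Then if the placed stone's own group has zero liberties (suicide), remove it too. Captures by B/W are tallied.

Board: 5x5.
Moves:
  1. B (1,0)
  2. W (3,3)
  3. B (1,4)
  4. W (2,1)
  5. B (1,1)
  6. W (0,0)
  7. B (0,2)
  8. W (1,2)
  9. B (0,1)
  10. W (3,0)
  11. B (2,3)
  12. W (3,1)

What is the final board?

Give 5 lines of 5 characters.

Move 1: B@(1,0) -> caps B=0 W=0
Move 2: W@(3,3) -> caps B=0 W=0
Move 3: B@(1,4) -> caps B=0 W=0
Move 4: W@(2,1) -> caps B=0 W=0
Move 5: B@(1,1) -> caps B=0 W=0
Move 6: W@(0,0) -> caps B=0 W=0
Move 7: B@(0,2) -> caps B=0 W=0
Move 8: W@(1,2) -> caps B=0 W=0
Move 9: B@(0,1) -> caps B=1 W=0
Move 10: W@(3,0) -> caps B=1 W=0
Move 11: B@(2,3) -> caps B=1 W=0
Move 12: W@(3,1) -> caps B=1 W=0

Answer: .BB..
BBW.B
.W.B.
WW.W.
.....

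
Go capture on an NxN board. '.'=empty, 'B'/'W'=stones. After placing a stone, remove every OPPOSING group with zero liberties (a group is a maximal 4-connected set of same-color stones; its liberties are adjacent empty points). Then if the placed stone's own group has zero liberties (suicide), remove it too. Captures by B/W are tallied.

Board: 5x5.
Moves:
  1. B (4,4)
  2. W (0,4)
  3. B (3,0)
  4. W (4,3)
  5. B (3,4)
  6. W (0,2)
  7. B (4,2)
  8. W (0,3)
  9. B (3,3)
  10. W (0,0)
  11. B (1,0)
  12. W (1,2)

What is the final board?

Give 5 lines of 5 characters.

Answer: W.WWW
B.W..
.....
B..BB
..B.B

Derivation:
Move 1: B@(4,4) -> caps B=0 W=0
Move 2: W@(0,4) -> caps B=0 W=0
Move 3: B@(3,0) -> caps B=0 W=0
Move 4: W@(4,3) -> caps B=0 W=0
Move 5: B@(3,4) -> caps B=0 W=0
Move 6: W@(0,2) -> caps B=0 W=0
Move 7: B@(4,2) -> caps B=0 W=0
Move 8: W@(0,3) -> caps B=0 W=0
Move 9: B@(3,3) -> caps B=1 W=0
Move 10: W@(0,0) -> caps B=1 W=0
Move 11: B@(1,0) -> caps B=1 W=0
Move 12: W@(1,2) -> caps B=1 W=0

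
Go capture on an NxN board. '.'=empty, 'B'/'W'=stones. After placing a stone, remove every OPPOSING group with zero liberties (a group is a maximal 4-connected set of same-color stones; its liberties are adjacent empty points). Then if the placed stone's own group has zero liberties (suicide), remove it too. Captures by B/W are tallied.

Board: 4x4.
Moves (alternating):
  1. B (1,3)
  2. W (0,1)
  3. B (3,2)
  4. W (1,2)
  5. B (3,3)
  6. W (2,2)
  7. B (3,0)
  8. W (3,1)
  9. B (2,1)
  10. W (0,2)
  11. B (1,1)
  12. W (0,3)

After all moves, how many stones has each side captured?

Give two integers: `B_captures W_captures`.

Answer: 1 0

Derivation:
Move 1: B@(1,3) -> caps B=0 W=0
Move 2: W@(0,1) -> caps B=0 W=0
Move 3: B@(3,2) -> caps B=0 W=0
Move 4: W@(1,2) -> caps B=0 W=0
Move 5: B@(3,3) -> caps B=0 W=0
Move 6: W@(2,2) -> caps B=0 W=0
Move 7: B@(3,0) -> caps B=0 W=0
Move 8: W@(3,1) -> caps B=0 W=0
Move 9: B@(2,1) -> caps B=1 W=0
Move 10: W@(0,2) -> caps B=1 W=0
Move 11: B@(1,1) -> caps B=1 W=0
Move 12: W@(0,3) -> caps B=1 W=0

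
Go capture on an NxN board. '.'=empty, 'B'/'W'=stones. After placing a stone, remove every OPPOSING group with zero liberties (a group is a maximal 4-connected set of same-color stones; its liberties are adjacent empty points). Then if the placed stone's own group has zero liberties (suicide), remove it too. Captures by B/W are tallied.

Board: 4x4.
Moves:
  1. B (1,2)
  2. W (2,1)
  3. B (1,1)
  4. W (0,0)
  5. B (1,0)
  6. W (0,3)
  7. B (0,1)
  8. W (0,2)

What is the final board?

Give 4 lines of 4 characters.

Answer: .BWW
BBB.
.W..
....

Derivation:
Move 1: B@(1,2) -> caps B=0 W=0
Move 2: W@(2,1) -> caps B=0 W=0
Move 3: B@(1,1) -> caps B=0 W=0
Move 4: W@(0,0) -> caps B=0 W=0
Move 5: B@(1,0) -> caps B=0 W=0
Move 6: W@(0,3) -> caps B=0 W=0
Move 7: B@(0,1) -> caps B=1 W=0
Move 8: W@(0,2) -> caps B=1 W=0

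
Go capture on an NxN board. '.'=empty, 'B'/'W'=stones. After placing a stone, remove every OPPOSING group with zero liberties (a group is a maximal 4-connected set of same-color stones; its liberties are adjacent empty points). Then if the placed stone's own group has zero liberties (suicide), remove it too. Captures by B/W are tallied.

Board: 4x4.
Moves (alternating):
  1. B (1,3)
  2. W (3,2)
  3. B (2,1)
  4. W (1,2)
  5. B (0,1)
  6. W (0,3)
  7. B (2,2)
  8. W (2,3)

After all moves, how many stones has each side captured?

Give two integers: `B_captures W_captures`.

Move 1: B@(1,3) -> caps B=0 W=0
Move 2: W@(3,2) -> caps B=0 W=0
Move 3: B@(2,1) -> caps B=0 W=0
Move 4: W@(1,2) -> caps B=0 W=0
Move 5: B@(0,1) -> caps B=0 W=0
Move 6: W@(0,3) -> caps B=0 W=0
Move 7: B@(2,2) -> caps B=0 W=0
Move 8: W@(2,3) -> caps B=0 W=1

Answer: 0 1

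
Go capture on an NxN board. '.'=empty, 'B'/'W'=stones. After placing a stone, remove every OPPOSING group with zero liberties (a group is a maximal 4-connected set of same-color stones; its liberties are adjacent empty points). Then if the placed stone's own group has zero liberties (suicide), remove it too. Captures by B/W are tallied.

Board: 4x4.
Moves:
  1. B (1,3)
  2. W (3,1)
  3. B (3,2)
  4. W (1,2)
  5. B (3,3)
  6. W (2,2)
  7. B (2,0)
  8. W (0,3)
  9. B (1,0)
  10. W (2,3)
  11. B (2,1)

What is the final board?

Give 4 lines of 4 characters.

Answer: ...W
B.W.
BBWW
.W..

Derivation:
Move 1: B@(1,3) -> caps B=0 W=0
Move 2: W@(3,1) -> caps B=0 W=0
Move 3: B@(3,2) -> caps B=0 W=0
Move 4: W@(1,2) -> caps B=0 W=0
Move 5: B@(3,3) -> caps B=0 W=0
Move 6: W@(2,2) -> caps B=0 W=0
Move 7: B@(2,0) -> caps B=0 W=0
Move 8: W@(0,3) -> caps B=0 W=0
Move 9: B@(1,0) -> caps B=0 W=0
Move 10: W@(2,3) -> caps B=0 W=3
Move 11: B@(2,1) -> caps B=0 W=3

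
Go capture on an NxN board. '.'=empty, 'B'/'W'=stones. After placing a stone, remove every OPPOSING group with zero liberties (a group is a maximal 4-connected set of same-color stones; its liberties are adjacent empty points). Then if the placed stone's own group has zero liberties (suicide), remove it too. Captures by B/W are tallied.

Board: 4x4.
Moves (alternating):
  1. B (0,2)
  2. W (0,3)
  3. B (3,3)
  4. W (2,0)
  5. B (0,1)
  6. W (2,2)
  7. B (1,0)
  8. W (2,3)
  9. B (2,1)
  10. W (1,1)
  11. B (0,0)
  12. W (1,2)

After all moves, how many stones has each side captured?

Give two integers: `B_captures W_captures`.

Move 1: B@(0,2) -> caps B=0 W=0
Move 2: W@(0,3) -> caps B=0 W=0
Move 3: B@(3,3) -> caps B=0 W=0
Move 4: W@(2,0) -> caps B=0 W=0
Move 5: B@(0,1) -> caps B=0 W=0
Move 6: W@(2,2) -> caps B=0 W=0
Move 7: B@(1,0) -> caps B=0 W=0
Move 8: W@(2,3) -> caps B=0 W=0
Move 9: B@(2,1) -> caps B=0 W=0
Move 10: W@(1,1) -> caps B=0 W=0
Move 11: B@(0,0) -> caps B=0 W=0
Move 12: W@(1,2) -> caps B=0 W=4

Answer: 0 4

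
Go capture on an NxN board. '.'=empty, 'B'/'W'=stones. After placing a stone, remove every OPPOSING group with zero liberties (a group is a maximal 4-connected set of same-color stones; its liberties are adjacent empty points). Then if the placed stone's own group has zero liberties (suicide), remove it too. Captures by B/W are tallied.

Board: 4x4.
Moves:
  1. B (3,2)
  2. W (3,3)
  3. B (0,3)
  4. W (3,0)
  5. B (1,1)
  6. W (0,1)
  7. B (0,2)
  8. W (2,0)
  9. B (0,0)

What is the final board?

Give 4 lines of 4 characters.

Move 1: B@(3,2) -> caps B=0 W=0
Move 2: W@(3,3) -> caps B=0 W=0
Move 3: B@(0,3) -> caps B=0 W=0
Move 4: W@(3,0) -> caps B=0 W=0
Move 5: B@(1,1) -> caps B=0 W=0
Move 6: W@(0,1) -> caps B=0 W=0
Move 7: B@(0,2) -> caps B=0 W=0
Move 8: W@(2,0) -> caps B=0 W=0
Move 9: B@(0,0) -> caps B=1 W=0

Answer: B.BB
.B..
W...
W.BW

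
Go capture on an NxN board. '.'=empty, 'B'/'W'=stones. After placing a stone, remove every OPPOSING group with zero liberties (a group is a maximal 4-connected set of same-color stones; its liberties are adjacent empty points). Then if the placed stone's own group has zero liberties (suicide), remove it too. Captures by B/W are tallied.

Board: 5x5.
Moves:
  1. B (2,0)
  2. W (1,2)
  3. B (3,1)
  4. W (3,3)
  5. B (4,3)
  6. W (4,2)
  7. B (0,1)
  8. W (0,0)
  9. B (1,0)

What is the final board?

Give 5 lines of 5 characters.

Move 1: B@(2,0) -> caps B=0 W=0
Move 2: W@(1,2) -> caps B=0 W=0
Move 3: B@(3,1) -> caps B=0 W=0
Move 4: W@(3,3) -> caps B=0 W=0
Move 5: B@(4,3) -> caps B=0 W=0
Move 6: W@(4,2) -> caps B=0 W=0
Move 7: B@(0,1) -> caps B=0 W=0
Move 8: W@(0,0) -> caps B=0 W=0
Move 9: B@(1,0) -> caps B=1 W=0

Answer: .B...
B.W..
B....
.B.W.
..WB.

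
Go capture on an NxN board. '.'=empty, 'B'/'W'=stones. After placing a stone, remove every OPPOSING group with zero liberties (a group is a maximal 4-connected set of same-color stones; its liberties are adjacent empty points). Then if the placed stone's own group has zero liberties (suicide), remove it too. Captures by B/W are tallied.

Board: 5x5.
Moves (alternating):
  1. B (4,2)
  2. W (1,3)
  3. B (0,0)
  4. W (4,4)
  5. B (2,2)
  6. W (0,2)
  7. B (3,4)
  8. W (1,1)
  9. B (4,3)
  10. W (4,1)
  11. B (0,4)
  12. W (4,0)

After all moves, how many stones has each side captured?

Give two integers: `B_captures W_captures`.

Move 1: B@(4,2) -> caps B=0 W=0
Move 2: W@(1,3) -> caps B=0 W=0
Move 3: B@(0,0) -> caps B=0 W=0
Move 4: W@(4,4) -> caps B=0 W=0
Move 5: B@(2,2) -> caps B=0 W=0
Move 6: W@(0,2) -> caps B=0 W=0
Move 7: B@(3,4) -> caps B=0 W=0
Move 8: W@(1,1) -> caps B=0 W=0
Move 9: B@(4,3) -> caps B=1 W=0
Move 10: W@(4,1) -> caps B=1 W=0
Move 11: B@(0,4) -> caps B=1 W=0
Move 12: W@(4,0) -> caps B=1 W=0

Answer: 1 0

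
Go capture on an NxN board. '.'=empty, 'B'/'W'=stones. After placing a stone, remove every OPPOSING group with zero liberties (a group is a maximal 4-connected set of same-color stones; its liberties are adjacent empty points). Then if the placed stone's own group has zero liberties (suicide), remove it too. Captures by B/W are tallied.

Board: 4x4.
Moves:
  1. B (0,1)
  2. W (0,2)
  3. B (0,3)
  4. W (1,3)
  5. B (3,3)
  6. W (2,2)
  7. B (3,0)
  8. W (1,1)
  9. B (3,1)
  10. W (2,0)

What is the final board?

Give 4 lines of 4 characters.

Move 1: B@(0,1) -> caps B=0 W=0
Move 2: W@(0,2) -> caps B=0 W=0
Move 3: B@(0,3) -> caps B=0 W=0
Move 4: W@(1,3) -> caps B=0 W=1
Move 5: B@(3,3) -> caps B=0 W=1
Move 6: W@(2,2) -> caps B=0 W=1
Move 7: B@(3,0) -> caps B=0 W=1
Move 8: W@(1,1) -> caps B=0 W=1
Move 9: B@(3,1) -> caps B=0 W=1
Move 10: W@(2,0) -> caps B=0 W=1

Answer: .BW.
.W.W
W.W.
BB.B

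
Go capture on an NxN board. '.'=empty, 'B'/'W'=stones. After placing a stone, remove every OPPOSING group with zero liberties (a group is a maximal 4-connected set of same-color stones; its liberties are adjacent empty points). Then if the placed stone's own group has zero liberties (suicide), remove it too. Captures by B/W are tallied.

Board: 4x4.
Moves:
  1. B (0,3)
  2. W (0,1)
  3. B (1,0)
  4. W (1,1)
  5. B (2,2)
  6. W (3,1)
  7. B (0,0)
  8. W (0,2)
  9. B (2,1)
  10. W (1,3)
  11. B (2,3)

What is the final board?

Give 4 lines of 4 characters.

Answer: BWW.
BW.W
.BBB
.W..

Derivation:
Move 1: B@(0,3) -> caps B=0 W=0
Move 2: W@(0,1) -> caps B=0 W=0
Move 3: B@(1,0) -> caps B=0 W=0
Move 4: W@(1,1) -> caps B=0 W=0
Move 5: B@(2,2) -> caps B=0 W=0
Move 6: W@(3,1) -> caps B=0 W=0
Move 7: B@(0,0) -> caps B=0 W=0
Move 8: W@(0,2) -> caps B=0 W=0
Move 9: B@(2,1) -> caps B=0 W=0
Move 10: W@(1,3) -> caps B=0 W=1
Move 11: B@(2,3) -> caps B=0 W=1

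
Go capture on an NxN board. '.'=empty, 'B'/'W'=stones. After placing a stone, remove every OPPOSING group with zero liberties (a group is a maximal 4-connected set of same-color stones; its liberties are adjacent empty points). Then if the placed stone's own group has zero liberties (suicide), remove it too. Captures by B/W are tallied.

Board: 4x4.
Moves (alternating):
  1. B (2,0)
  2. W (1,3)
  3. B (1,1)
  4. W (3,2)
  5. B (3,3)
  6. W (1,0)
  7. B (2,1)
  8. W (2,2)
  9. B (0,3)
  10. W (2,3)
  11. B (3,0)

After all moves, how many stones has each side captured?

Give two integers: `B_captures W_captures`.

Answer: 0 1

Derivation:
Move 1: B@(2,0) -> caps B=0 W=0
Move 2: W@(1,3) -> caps B=0 W=0
Move 3: B@(1,1) -> caps B=0 W=0
Move 4: W@(3,2) -> caps B=0 W=0
Move 5: B@(3,3) -> caps B=0 W=0
Move 6: W@(1,0) -> caps B=0 W=0
Move 7: B@(2,1) -> caps B=0 W=0
Move 8: W@(2,2) -> caps B=0 W=0
Move 9: B@(0,3) -> caps B=0 W=0
Move 10: W@(2,3) -> caps B=0 W=1
Move 11: B@(3,0) -> caps B=0 W=1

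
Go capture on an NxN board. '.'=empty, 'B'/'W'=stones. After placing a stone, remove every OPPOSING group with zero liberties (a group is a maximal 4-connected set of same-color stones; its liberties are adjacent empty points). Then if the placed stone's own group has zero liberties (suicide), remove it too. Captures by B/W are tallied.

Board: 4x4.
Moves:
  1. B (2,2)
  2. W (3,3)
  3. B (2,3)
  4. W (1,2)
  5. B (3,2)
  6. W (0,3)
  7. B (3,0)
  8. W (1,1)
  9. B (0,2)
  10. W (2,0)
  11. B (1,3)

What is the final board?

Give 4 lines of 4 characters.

Move 1: B@(2,2) -> caps B=0 W=0
Move 2: W@(3,3) -> caps B=0 W=0
Move 3: B@(2,3) -> caps B=0 W=0
Move 4: W@(1,2) -> caps B=0 W=0
Move 5: B@(3,2) -> caps B=1 W=0
Move 6: W@(0,3) -> caps B=1 W=0
Move 7: B@(3,0) -> caps B=1 W=0
Move 8: W@(1,1) -> caps B=1 W=0
Move 9: B@(0,2) -> caps B=1 W=0
Move 10: W@(2,0) -> caps B=1 W=0
Move 11: B@(1,3) -> caps B=2 W=0

Answer: ..B.
.WWB
W.BB
B.B.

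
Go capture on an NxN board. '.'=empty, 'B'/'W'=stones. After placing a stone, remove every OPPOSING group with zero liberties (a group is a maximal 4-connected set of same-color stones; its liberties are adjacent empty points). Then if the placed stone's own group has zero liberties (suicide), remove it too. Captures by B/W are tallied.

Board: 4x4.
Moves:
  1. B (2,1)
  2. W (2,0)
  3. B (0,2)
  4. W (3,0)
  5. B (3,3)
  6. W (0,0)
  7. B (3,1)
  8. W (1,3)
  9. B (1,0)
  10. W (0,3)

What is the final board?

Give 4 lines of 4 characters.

Move 1: B@(2,1) -> caps B=0 W=0
Move 2: W@(2,0) -> caps B=0 W=0
Move 3: B@(0,2) -> caps B=0 W=0
Move 4: W@(3,0) -> caps B=0 W=0
Move 5: B@(3,3) -> caps B=0 W=0
Move 6: W@(0,0) -> caps B=0 W=0
Move 7: B@(3,1) -> caps B=0 W=0
Move 8: W@(1,3) -> caps B=0 W=0
Move 9: B@(1,0) -> caps B=2 W=0
Move 10: W@(0,3) -> caps B=2 W=0

Answer: W.BW
B..W
.B..
.B.B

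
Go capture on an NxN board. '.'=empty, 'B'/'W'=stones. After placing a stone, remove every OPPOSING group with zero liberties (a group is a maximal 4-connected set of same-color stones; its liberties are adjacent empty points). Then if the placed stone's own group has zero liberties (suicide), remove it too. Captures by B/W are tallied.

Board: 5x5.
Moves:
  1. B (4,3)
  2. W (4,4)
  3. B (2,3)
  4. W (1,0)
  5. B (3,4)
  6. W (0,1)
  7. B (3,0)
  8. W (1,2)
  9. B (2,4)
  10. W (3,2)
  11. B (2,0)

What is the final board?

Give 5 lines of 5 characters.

Answer: .W...
W.W..
B..BB
B.W.B
...B.

Derivation:
Move 1: B@(4,3) -> caps B=0 W=0
Move 2: W@(4,4) -> caps B=0 W=0
Move 3: B@(2,3) -> caps B=0 W=0
Move 4: W@(1,0) -> caps B=0 W=0
Move 5: B@(3,4) -> caps B=1 W=0
Move 6: W@(0,1) -> caps B=1 W=0
Move 7: B@(3,0) -> caps B=1 W=0
Move 8: W@(1,2) -> caps B=1 W=0
Move 9: B@(2,4) -> caps B=1 W=0
Move 10: W@(3,2) -> caps B=1 W=0
Move 11: B@(2,0) -> caps B=1 W=0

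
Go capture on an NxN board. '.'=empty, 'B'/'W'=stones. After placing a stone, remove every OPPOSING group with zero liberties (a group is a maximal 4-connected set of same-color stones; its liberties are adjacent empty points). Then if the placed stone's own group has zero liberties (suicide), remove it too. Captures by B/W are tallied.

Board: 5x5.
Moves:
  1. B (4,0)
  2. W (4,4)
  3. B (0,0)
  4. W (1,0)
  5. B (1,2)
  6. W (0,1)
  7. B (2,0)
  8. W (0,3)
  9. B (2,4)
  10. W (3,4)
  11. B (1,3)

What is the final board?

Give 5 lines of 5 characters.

Answer: .W.W.
W.BB.
B...B
....W
B...W

Derivation:
Move 1: B@(4,0) -> caps B=0 W=0
Move 2: W@(4,4) -> caps B=0 W=0
Move 3: B@(0,0) -> caps B=0 W=0
Move 4: W@(1,0) -> caps B=0 W=0
Move 5: B@(1,2) -> caps B=0 W=0
Move 6: W@(0,1) -> caps B=0 W=1
Move 7: B@(2,0) -> caps B=0 W=1
Move 8: W@(0,3) -> caps B=0 W=1
Move 9: B@(2,4) -> caps B=0 W=1
Move 10: W@(3,4) -> caps B=0 W=1
Move 11: B@(1,3) -> caps B=0 W=1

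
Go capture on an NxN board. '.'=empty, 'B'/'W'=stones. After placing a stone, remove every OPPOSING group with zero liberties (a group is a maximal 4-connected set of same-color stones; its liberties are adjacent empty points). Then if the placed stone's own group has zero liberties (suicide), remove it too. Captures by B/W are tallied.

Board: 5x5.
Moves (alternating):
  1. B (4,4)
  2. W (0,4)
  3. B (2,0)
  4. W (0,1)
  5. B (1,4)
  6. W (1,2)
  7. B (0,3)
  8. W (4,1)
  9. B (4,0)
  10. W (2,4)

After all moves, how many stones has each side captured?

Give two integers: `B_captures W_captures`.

Answer: 1 0

Derivation:
Move 1: B@(4,4) -> caps B=0 W=0
Move 2: W@(0,4) -> caps B=0 W=0
Move 3: B@(2,0) -> caps B=0 W=0
Move 4: W@(0,1) -> caps B=0 W=0
Move 5: B@(1,4) -> caps B=0 W=0
Move 6: W@(1,2) -> caps B=0 W=0
Move 7: B@(0,3) -> caps B=1 W=0
Move 8: W@(4,1) -> caps B=1 W=0
Move 9: B@(4,0) -> caps B=1 W=0
Move 10: W@(2,4) -> caps B=1 W=0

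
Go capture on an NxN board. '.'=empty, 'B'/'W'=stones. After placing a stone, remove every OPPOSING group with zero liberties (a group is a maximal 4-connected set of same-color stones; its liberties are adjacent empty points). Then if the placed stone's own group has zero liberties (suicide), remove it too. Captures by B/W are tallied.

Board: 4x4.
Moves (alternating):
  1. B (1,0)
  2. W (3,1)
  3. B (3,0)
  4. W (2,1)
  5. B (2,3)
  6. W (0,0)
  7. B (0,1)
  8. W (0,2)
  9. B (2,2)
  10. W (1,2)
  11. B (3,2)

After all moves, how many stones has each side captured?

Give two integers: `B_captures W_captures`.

Move 1: B@(1,0) -> caps B=0 W=0
Move 2: W@(3,1) -> caps B=0 W=0
Move 3: B@(3,0) -> caps B=0 W=0
Move 4: W@(2,1) -> caps B=0 W=0
Move 5: B@(2,3) -> caps B=0 W=0
Move 6: W@(0,0) -> caps B=0 W=0
Move 7: B@(0,1) -> caps B=1 W=0
Move 8: W@(0,2) -> caps B=1 W=0
Move 9: B@(2,2) -> caps B=1 W=0
Move 10: W@(1,2) -> caps B=1 W=0
Move 11: B@(3,2) -> caps B=1 W=0

Answer: 1 0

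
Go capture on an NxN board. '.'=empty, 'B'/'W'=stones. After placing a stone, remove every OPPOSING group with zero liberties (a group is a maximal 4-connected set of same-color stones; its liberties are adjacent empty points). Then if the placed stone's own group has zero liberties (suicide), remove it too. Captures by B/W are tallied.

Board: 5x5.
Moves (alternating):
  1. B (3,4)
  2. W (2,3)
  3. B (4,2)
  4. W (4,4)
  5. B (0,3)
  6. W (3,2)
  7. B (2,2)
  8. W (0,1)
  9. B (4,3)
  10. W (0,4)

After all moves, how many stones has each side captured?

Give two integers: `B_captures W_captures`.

Answer: 1 0

Derivation:
Move 1: B@(3,4) -> caps B=0 W=0
Move 2: W@(2,3) -> caps B=0 W=0
Move 3: B@(4,2) -> caps B=0 W=0
Move 4: W@(4,4) -> caps B=0 W=0
Move 5: B@(0,3) -> caps B=0 W=0
Move 6: W@(3,2) -> caps B=0 W=0
Move 7: B@(2,2) -> caps B=0 W=0
Move 8: W@(0,1) -> caps B=0 W=0
Move 9: B@(4,3) -> caps B=1 W=0
Move 10: W@(0,4) -> caps B=1 W=0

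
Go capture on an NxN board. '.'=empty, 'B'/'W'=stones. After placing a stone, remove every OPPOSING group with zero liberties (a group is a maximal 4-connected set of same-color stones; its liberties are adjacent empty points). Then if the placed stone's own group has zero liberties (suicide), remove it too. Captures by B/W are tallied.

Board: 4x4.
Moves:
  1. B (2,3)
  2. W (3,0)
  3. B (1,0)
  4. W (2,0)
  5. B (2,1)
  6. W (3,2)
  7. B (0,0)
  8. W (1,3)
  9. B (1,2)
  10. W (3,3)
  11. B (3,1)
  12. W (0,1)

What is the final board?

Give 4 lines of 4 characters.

Move 1: B@(2,3) -> caps B=0 W=0
Move 2: W@(3,0) -> caps B=0 W=0
Move 3: B@(1,0) -> caps B=0 W=0
Move 4: W@(2,0) -> caps B=0 W=0
Move 5: B@(2,1) -> caps B=0 W=0
Move 6: W@(3,2) -> caps B=0 W=0
Move 7: B@(0,0) -> caps B=0 W=0
Move 8: W@(1,3) -> caps B=0 W=0
Move 9: B@(1,2) -> caps B=0 W=0
Move 10: W@(3,3) -> caps B=0 W=0
Move 11: B@(3,1) -> caps B=2 W=0
Move 12: W@(0,1) -> caps B=2 W=0

Answer: BW..
B.BW
.B.B
.BWW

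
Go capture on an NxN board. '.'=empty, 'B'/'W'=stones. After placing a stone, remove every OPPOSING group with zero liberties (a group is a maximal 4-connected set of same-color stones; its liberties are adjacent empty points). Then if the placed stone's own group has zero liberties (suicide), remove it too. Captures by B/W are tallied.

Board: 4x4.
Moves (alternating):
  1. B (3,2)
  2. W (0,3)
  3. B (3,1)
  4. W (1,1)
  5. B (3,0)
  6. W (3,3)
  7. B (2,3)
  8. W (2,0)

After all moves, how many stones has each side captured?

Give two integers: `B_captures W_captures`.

Answer: 1 0

Derivation:
Move 1: B@(3,2) -> caps B=0 W=0
Move 2: W@(0,3) -> caps B=0 W=0
Move 3: B@(3,1) -> caps B=0 W=0
Move 4: W@(1,1) -> caps B=0 W=0
Move 5: B@(3,0) -> caps B=0 W=0
Move 6: W@(3,3) -> caps B=0 W=0
Move 7: B@(2,3) -> caps B=1 W=0
Move 8: W@(2,0) -> caps B=1 W=0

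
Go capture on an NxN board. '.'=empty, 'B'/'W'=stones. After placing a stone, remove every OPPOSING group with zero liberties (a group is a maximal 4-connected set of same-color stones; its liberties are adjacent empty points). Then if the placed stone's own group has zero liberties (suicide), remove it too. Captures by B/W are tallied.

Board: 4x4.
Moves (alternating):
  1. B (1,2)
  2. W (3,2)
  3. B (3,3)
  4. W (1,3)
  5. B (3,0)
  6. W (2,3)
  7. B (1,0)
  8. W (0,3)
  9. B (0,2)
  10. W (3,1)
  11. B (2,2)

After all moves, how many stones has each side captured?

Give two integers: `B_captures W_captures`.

Answer: 0 1

Derivation:
Move 1: B@(1,2) -> caps B=0 W=0
Move 2: W@(3,2) -> caps B=0 W=0
Move 3: B@(3,3) -> caps B=0 W=0
Move 4: W@(1,3) -> caps B=0 W=0
Move 5: B@(3,0) -> caps B=0 W=0
Move 6: W@(2,3) -> caps B=0 W=1
Move 7: B@(1,0) -> caps B=0 W=1
Move 8: W@(0,3) -> caps B=0 W=1
Move 9: B@(0,2) -> caps B=0 W=1
Move 10: W@(3,1) -> caps B=0 W=1
Move 11: B@(2,2) -> caps B=0 W=1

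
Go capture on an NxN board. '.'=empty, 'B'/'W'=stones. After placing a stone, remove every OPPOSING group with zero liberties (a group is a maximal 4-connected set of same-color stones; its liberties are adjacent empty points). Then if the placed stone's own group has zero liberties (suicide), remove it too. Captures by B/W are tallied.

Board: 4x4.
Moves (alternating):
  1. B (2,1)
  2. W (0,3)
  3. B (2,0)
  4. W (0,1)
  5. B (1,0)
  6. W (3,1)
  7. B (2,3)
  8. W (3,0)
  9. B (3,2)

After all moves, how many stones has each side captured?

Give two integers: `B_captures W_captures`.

Move 1: B@(2,1) -> caps B=0 W=0
Move 2: W@(0,3) -> caps B=0 W=0
Move 3: B@(2,0) -> caps B=0 W=0
Move 4: W@(0,1) -> caps B=0 W=0
Move 5: B@(1,0) -> caps B=0 W=0
Move 6: W@(3,1) -> caps B=0 W=0
Move 7: B@(2,3) -> caps B=0 W=0
Move 8: W@(3,0) -> caps B=0 W=0
Move 9: B@(3,2) -> caps B=2 W=0

Answer: 2 0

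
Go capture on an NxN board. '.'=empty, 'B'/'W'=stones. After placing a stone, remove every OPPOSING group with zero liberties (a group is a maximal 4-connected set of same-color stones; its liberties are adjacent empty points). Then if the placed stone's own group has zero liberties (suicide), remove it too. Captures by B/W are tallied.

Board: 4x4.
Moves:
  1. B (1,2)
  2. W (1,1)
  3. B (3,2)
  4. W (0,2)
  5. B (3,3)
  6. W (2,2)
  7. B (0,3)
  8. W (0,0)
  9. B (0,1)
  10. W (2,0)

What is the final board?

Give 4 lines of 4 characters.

Answer: WB.B
.WB.
W.W.
..BB

Derivation:
Move 1: B@(1,2) -> caps B=0 W=0
Move 2: W@(1,1) -> caps B=0 W=0
Move 3: B@(3,2) -> caps B=0 W=0
Move 4: W@(0,2) -> caps B=0 W=0
Move 5: B@(3,3) -> caps B=0 W=0
Move 6: W@(2,2) -> caps B=0 W=0
Move 7: B@(0,3) -> caps B=0 W=0
Move 8: W@(0,0) -> caps B=0 W=0
Move 9: B@(0,1) -> caps B=1 W=0
Move 10: W@(2,0) -> caps B=1 W=0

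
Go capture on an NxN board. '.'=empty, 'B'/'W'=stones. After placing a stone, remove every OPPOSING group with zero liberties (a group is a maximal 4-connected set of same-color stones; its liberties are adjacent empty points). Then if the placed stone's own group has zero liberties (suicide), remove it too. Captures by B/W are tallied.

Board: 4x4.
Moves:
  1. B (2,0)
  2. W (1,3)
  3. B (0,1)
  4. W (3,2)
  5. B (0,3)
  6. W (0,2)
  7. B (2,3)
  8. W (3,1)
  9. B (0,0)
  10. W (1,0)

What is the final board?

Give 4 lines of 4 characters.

Move 1: B@(2,0) -> caps B=0 W=0
Move 2: W@(1,3) -> caps B=0 W=0
Move 3: B@(0,1) -> caps B=0 W=0
Move 4: W@(3,2) -> caps B=0 W=0
Move 5: B@(0,3) -> caps B=0 W=0
Move 6: W@(0,2) -> caps B=0 W=1
Move 7: B@(2,3) -> caps B=0 W=1
Move 8: W@(3,1) -> caps B=0 W=1
Move 9: B@(0,0) -> caps B=0 W=1
Move 10: W@(1,0) -> caps B=0 W=1

Answer: BBW.
W..W
B..B
.WW.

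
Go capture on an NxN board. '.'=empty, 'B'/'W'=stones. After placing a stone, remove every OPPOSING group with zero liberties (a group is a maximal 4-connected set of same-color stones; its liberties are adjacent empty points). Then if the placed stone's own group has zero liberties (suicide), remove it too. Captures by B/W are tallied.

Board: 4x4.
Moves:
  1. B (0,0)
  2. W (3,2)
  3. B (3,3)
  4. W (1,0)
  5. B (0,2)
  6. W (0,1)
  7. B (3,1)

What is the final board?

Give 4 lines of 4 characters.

Answer: .WB.
W...
....
.BWB

Derivation:
Move 1: B@(0,0) -> caps B=0 W=0
Move 2: W@(3,2) -> caps B=0 W=0
Move 3: B@(3,3) -> caps B=0 W=0
Move 4: W@(1,0) -> caps B=0 W=0
Move 5: B@(0,2) -> caps B=0 W=0
Move 6: W@(0,1) -> caps B=0 W=1
Move 7: B@(3,1) -> caps B=0 W=1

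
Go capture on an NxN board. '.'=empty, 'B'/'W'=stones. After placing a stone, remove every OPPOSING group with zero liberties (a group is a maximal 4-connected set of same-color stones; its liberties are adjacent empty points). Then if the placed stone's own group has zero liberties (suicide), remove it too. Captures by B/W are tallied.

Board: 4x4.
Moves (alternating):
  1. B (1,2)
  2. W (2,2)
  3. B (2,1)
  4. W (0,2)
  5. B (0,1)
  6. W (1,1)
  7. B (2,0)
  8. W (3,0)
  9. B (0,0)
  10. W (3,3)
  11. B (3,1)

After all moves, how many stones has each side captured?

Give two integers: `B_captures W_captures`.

Move 1: B@(1,2) -> caps B=0 W=0
Move 2: W@(2,2) -> caps B=0 W=0
Move 3: B@(2,1) -> caps B=0 W=0
Move 4: W@(0,2) -> caps B=0 W=0
Move 5: B@(0,1) -> caps B=0 W=0
Move 6: W@(1,1) -> caps B=0 W=0
Move 7: B@(2,0) -> caps B=0 W=0
Move 8: W@(3,0) -> caps B=0 W=0
Move 9: B@(0,0) -> caps B=0 W=0
Move 10: W@(3,3) -> caps B=0 W=0
Move 11: B@(3,1) -> caps B=1 W=0

Answer: 1 0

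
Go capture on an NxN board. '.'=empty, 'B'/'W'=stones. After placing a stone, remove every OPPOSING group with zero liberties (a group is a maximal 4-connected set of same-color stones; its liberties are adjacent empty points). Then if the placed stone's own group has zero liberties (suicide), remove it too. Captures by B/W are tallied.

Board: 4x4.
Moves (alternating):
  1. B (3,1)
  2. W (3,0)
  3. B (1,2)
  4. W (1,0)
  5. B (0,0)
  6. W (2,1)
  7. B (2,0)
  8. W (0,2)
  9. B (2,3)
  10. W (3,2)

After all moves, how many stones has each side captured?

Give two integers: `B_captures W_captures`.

Move 1: B@(3,1) -> caps B=0 W=0
Move 2: W@(3,0) -> caps B=0 W=0
Move 3: B@(1,2) -> caps B=0 W=0
Move 4: W@(1,0) -> caps B=0 W=0
Move 5: B@(0,0) -> caps B=0 W=0
Move 6: W@(2,1) -> caps B=0 W=0
Move 7: B@(2,0) -> caps B=1 W=0
Move 8: W@(0,2) -> caps B=1 W=0
Move 9: B@(2,3) -> caps B=1 W=0
Move 10: W@(3,2) -> caps B=1 W=0

Answer: 1 0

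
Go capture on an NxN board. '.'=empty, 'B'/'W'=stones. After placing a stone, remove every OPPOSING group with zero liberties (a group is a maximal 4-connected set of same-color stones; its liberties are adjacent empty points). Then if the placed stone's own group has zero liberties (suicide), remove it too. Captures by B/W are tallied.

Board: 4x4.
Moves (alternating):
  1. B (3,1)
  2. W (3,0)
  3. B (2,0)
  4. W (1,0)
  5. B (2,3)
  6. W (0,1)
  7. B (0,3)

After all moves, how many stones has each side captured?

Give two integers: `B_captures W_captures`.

Move 1: B@(3,1) -> caps B=0 W=0
Move 2: W@(3,0) -> caps B=0 W=0
Move 3: B@(2,0) -> caps B=1 W=0
Move 4: W@(1,0) -> caps B=1 W=0
Move 5: B@(2,3) -> caps B=1 W=0
Move 6: W@(0,1) -> caps B=1 W=0
Move 7: B@(0,3) -> caps B=1 W=0

Answer: 1 0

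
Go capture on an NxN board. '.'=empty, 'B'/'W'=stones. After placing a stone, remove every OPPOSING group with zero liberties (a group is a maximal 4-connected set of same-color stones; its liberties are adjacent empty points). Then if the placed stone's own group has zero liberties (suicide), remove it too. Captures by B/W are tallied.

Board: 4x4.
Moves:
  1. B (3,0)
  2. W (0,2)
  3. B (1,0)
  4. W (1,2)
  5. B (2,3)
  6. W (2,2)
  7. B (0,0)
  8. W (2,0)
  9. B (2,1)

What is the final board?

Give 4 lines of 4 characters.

Move 1: B@(3,0) -> caps B=0 W=0
Move 2: W@(0,2) -> caps B=0 W=0
Move 3: B@(1,0) -> caps B=0 W=0
Move 4: W@(1,2) -> caps B=0 W=0
Move 5: B@(2,3) -> caps B=0 W=0
Move 6: W@(2,2) -> caps B=0 W=0
Move 7: B@(0,0) -> caps B=0 W=0
Move 8: W@(2,0) -> caps B=0 W=0
Move 9: B@(2,1) -> caps B=1 W=0

Answer: B.W.
B.W.
.BWB
B...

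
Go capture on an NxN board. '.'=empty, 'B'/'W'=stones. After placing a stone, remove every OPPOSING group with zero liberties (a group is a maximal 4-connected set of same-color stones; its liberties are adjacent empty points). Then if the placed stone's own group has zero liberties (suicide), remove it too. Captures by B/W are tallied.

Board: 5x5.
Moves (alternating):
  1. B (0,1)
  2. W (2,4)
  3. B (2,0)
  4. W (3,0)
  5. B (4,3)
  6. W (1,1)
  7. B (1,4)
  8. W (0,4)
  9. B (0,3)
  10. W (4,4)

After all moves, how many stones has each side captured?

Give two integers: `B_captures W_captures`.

Answer: 1 0

Derivation:
Move 1: B@(0,1) -> caps B=0 W=0
Move 2: W@(2,4) -> caps B=0 W=0
Move 3: B@(2,0) -> caps B=0 W=0
Move 4: W@(3,0) -> caps B=0 W=0
Move 5: B@(4,3) -> caps B=0 W=0
Move 6: W@(1,1) -> caps B=0 W=0
Move 7: B@(1,4) -> caps B=0 W=0
Move 8: W@(0,4) -> caps B=0 W=0
Move 9: B@(0,3) -> caps B=1 W=0
Move 10: W@(4,4) -> caps B=1 W=0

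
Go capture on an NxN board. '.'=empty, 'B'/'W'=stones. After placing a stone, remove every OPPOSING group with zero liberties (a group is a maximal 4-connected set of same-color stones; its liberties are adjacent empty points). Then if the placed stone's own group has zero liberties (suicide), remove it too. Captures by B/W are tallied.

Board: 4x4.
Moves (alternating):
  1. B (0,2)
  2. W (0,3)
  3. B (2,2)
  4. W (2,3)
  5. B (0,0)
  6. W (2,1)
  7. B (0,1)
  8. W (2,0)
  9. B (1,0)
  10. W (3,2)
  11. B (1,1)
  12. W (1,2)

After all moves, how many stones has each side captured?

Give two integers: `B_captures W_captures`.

Move 1: B@(0,2) -> caps B=0 W=0
Move 2: W@(0,3) -> caps B=0 W=0
Move 3: B@(2,2) -> caps B=0 W=0
Move 4: W@(2,3) -> caps B=0 W=0
Move 5: B@(0,0) -> caps B=0 W=0
Move 6: W@(2,1) -> caps B=0 W=0
Move 7: B@(0,1) -> caps B=0 W=0
Move 8: W@(2,0) -> caps B=0 W=0
Move 9: B@(1,0) -> caps B=0 W=0
Move 10: W@(3,2) -> caps B=0 W=0
Move 11: B@(1,1) -> caps B=0 W=0
Move 12: W@(1,2) -> caps B=0 W=6

Answer: 0 6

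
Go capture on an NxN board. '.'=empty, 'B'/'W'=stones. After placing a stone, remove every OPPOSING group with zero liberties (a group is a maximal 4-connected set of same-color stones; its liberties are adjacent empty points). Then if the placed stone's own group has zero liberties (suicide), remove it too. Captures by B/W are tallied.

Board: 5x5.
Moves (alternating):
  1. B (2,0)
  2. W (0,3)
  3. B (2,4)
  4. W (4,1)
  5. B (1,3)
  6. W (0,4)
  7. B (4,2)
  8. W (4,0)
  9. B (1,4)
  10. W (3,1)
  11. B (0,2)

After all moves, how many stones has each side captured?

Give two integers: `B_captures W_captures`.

Move 1: B@(2,0) -> caps B=0 W=0
Move 2: W@(0,3) -> caps B=0 W=0
Move 3: B@(2,4) -> caps B=0 W=0
Move 4: W@(4,1) -> caps B=0 W=0
Move 5: B@(1,3) -> caps B=0 W=0
Move 6: W@(0,4) -> caps B=0 W=0
Move 7: B@(4,2) -> caps B=0 W=0
Move 8: W@(4,0) -> caps B=0 W=0
Move 9: B@(1,4) -> caps B=0 W=0
Move 10: W@(3,1) -> caps B=0 W=0
Move 11: B@(0,2) -> caps B=2 W=0

Answer: 2 0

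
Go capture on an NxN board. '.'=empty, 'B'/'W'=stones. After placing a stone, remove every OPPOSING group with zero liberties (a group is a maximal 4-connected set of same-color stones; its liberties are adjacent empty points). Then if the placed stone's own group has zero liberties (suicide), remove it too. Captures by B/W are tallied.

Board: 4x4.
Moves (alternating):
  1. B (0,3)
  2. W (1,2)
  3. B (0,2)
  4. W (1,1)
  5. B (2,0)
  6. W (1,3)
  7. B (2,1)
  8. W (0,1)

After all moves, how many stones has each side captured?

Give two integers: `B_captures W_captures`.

Answer: 0 2

Derivation:
Move 1: B@(0,3) -> caps B=0 W=0
Move 2: W@(1,2) -> caps B=0 W=0
Move 3: B@(0,2) -> caps B=0 W=0
Move 4: W@(1,1) -> caps B=0 W=0
Move 5: B@(2,0) -> caps B=0 W=0
Move 6: W@(1,3) -> caps B=0 W=0
Move 7: B@(2,1) -> caps B=0 W=0
Move 8: W@(0,1) -> caps B=0 W=2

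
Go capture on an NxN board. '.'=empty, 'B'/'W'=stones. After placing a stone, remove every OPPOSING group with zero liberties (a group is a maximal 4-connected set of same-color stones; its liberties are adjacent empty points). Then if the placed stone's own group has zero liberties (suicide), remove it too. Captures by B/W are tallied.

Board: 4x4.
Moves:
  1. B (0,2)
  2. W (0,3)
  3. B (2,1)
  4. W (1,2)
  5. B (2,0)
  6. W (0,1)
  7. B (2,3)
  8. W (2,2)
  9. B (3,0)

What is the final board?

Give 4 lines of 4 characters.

Move 1: B@(0,2) -> caps B=0 W=0
Move 2: W@(0,3) -> caps B=0 W=0
Move 3: B@(2,1) -> caps B=0 W=0
Move 4: W@(1,2) -> caps B=0 W=0
Move 5: B@(2,0) -> caps B=0 W=0
Move 6: W@(0,1) -> caps B=0 W=1
Move 7: B@(2,3) -> caps B=0 W=1
Move 8: W@(2,2) -> caps B=0 W=1
Move 9: B@(3,0) -> caps B=0 W=1

Answer: .W.W
..W.
BBWB
B...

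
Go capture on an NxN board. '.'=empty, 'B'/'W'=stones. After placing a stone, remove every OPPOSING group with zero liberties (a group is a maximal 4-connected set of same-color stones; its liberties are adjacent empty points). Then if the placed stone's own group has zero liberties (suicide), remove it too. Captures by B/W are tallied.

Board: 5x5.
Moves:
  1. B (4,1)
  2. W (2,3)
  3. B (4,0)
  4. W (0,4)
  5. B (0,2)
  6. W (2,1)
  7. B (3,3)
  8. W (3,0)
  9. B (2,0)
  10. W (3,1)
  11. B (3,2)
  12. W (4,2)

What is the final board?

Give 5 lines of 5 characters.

Answer: ..B.W
.....
BW.W.
WWBB.
..W..

Derivation:
Move 1: B@(4,1) -> caps B=0 W=0
Move 2: W@(2,3) -> caps B=0 W=0
Move 3: B@(4,0) -> caps B=0 W=0
Move 4: W@(0,4) -> caps B=0 W=0
Move 5: B@(0,2) -> caps B=0 W=0
Move 6: W@(2,1) -> caps B=0 W=0
Move 7: B@(3,3) -> caps B=0 W=0
Move 8: W@(3,0) -> caps B=0 W=0
Move 9: B@(2,0) -> caps B=0 W=0
Move 10: W@(3,1) -> caps B=0 W=0
Move 11: B@(3,2) -> caps B=0 W=0
Move 12: W@(4,2) -> caps B=0 W=2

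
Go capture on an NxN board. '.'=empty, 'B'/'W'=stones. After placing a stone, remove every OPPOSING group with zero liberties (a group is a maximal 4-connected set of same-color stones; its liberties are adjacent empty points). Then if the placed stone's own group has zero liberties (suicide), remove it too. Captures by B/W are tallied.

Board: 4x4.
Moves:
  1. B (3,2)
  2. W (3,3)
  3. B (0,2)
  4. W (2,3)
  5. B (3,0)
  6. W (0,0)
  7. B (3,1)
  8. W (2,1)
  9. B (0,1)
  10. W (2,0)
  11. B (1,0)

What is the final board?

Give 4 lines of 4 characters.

Answer: .BB.
B...
WW.W
BBBW

Derivation:
Move 1: B@(3,2) -> caps B=0 W=0
Move 2: W@(3,3) -> caps B=0 W=0
Move 3: B@(0,2) -> caps B=0 W=0
Move 4: W@(2,3) -> caps B=0 W=0
Move 5: B@(3,0) -> caps B=0 W=0
Move 6: W@(0,0) -> caps B=0 W=0
Move 7: B@(3,1) -> caps B=0 W=0
Move 8: W@(2,1) -> caps B=0 W=0
Move 9: B@(0,1) -> caps B=0 W=0
Move 10: W@(2,0) -> caps B=0 W=0
Move 11: B@(1,0) -> caps B=1 W=0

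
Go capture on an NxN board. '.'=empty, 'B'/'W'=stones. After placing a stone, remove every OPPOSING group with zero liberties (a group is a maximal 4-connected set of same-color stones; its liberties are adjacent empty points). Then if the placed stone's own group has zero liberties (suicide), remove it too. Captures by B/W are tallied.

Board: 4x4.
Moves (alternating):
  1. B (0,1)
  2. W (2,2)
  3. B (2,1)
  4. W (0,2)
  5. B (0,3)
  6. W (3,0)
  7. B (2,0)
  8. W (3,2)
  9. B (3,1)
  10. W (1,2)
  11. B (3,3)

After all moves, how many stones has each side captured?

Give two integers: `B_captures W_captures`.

Move 1: B@(0,1) -> caps B=0 W=0
Move 2: W@(2,2) -> caps B=0 W=0
Move 3: B@(2,1) -> caps B=0 W=0
Move 4: W@(0,2) -> caps B=0 W=0
Move 5: B@(0,3) -> caps B=0 W=0
Move 6: W@(3,0) -> caps B=0 W=0
Move 7: B@(2,0) -> caps B=0 W=0
Move 8: W@(3,2) -> caps B=0 W=0
Move 9: B@(3,1) -> caps B=1 W=0
Move 10: W@(1,2) -> caps B=1 W=0
Move 11: B@(3,3) -> caps B=1 W=0

Answer: 1 0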